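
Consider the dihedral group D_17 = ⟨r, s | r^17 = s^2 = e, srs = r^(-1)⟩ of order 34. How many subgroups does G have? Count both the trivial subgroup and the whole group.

20

|G| = 34, so by Lagrange every subgroup order divides 34. Divisors: 1, 2, 17, 34.
Subgroups by order — order 1: 1; order 2: 17; order 17: 1; order 34: 1.
Total: 1 + 17 + 1 + 1 = 20.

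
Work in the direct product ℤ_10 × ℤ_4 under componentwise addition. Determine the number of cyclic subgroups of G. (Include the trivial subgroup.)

12

Each element a generates a cyclic subgroup ⟨a⟩; distinct elements may generate the same one (a cyclic group of order d has φ(d) generators).
Cyclic subgroups by order — order 1: 1; order 2: 3; order 4: 2; order 5: 1; order 10: 3; order 20: 2.
Total: 12.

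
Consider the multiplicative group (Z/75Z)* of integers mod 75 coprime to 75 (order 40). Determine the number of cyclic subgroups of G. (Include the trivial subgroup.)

A cyclic subgroup of order d is generated by each of its φ(d) elements of order d, so the cyclic subgroups of order d number (#elements of order d)/φ(d).
Cyclic subgroups by order — order 1: 1; order 2: 3; order 4: 2; order 5: 1; order 10: 3; order 20: 2.
Total: 12.

12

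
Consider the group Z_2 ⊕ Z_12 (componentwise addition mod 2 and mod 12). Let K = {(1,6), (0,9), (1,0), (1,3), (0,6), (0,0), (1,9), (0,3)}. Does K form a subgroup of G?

Yes

|K| = 8 divides |G| = 24, consistent with Lagrange.
K contains the identity, every element's inverse is in K, and K is closed under +: it is a subgroup.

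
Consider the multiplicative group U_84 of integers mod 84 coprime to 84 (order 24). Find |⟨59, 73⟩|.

12

|⟨59⟩| = 6 and |⟨73⟩| = 6, so |H| is a multiple of lcm(6, 6) = 6 and divides |G| = 24.
Closing under the operation: H = {1, 11, 13, 23, 25, 37, 47, 59, 61, 71, 73, 83}, so |H| = 12.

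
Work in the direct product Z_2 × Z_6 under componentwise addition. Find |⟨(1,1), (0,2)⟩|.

|⟨(1,1)⟩| = 6 and |⟨(0,2)⟩| = 3, so |H| is a multiple of lcm(6, 3) = 6 and divides |G| = 12.
Closing under the operation: H = {(0,0), (0,2), (0,4), (1,1), (1,3), (1,5)}, so |H| = 6.

6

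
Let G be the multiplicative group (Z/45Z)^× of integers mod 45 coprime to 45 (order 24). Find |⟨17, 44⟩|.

8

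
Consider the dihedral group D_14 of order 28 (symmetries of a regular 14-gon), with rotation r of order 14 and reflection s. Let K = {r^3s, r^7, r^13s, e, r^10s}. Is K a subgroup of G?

No

|K| = 5 does not divide |G| = 28, so by Lagrange K is not a subgroup.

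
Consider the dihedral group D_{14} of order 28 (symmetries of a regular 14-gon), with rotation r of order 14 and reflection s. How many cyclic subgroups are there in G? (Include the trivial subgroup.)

Each element a generates a cyclic subgroup ⟨a⟩; distinct elements may generate the same one (a cyclic group of order d has φ(d) generators).
Cyclic subgroups by order — order 1: 1; order 2: 15; order 7: 1; order 14: 1.
Total: 18.

18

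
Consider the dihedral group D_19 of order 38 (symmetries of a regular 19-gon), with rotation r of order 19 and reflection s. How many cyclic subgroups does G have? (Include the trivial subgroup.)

21

Each element a generates a cyclic subgroup ⟨a⟩; distinct elements may generate the same one (a cyclic group of order d has φ(d) generators).
Cyclic subgroups by order — order 1: 1; order 2: 19; order 19: 1.
Total: 21.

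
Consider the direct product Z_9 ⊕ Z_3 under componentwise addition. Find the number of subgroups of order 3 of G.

|G| = 27 and 3 | 27, so subgroups of order 3 are possible by Lagrange.
The subgroups of order 3 are: {(0,0), (0,1), (0,2)}; {(0,0), (3,0), (6,0)}; {(0,0), (3,1), (6,2)}; {(0,0), (3,2), (6,1)}.
So G has 4 subgroups of order 3.

4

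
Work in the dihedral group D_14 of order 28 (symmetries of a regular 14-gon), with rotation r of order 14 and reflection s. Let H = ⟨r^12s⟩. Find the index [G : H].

|⟨r^12s⟩| = 2 and |G| = 28.
By Lagrange, [G : H] = |G|/|H| = 28/2 = 14.

14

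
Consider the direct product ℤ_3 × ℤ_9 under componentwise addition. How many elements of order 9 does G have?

18

An element (a,b) has order lcm(ord(a), ord(b)); count pairs with lcm equal to 9.
Enumerating gives 18 such elements.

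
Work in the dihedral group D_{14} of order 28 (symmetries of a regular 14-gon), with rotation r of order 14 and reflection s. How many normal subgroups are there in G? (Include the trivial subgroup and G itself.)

7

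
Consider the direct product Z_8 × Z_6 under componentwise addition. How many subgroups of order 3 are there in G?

1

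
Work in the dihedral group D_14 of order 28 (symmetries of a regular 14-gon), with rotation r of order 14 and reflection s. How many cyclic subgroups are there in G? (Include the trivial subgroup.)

18

A cyclic subgroup of order d is generated by each of its φ(d) elements of order d, so the cyclic subgroups of order d number (#elements of order d)/φ(d).
Cyclic subgroups by order — order 1: 1; order 2: 15; order 7: 1; order 14: 1.
Total: 18.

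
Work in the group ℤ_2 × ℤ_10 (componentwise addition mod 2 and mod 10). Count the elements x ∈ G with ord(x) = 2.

An element (a,b) has order lcm(ord(a), ord(b)); count pairs with lcm equal to 2.
Enumerating gives 3 such elements.

3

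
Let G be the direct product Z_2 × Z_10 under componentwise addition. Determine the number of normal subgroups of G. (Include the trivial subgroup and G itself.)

G is abelian, so every subgroup is normal.
G has 10 subgroups in total, hence 10 normal subgroups.

10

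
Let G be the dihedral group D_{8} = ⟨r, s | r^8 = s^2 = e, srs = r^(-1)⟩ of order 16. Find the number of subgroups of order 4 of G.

|G| = 16 and 4 | 16, so subgroups of order 4 are possible by Lagrange.
The subgroups of order 4 are: {e, r^2, r^4, r^6}; {e, r^4, r^2s, r^6s}; {e, r^4, r^3s, r^7s}; {e, r^4, s, r^4s}; … (5 in all).
So G has 5 subgroups of order 4.

5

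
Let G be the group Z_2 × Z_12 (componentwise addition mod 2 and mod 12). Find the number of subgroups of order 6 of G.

|G| = 24 and 6 | 24, so subgroups of order 6 are possible by Lagrange.
The subgroups of order 6 are: {(0,0), (0,2), (0,4), (0,6), (0,8), (0,10)}; {(0,0), (0,4), (0,8), (1,0), (1,4), (1,8)}; {(0,0), (0,4), (0,8), (1,2), (1,6), (1,10)}.
So G has 3 subgroups of order 6.

3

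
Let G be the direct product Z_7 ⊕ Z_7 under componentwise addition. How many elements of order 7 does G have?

An element (a,b) has order lcm(ord(a), ord(b)); count pairs with lcm equal to 7.
Enumerating gives 48 such elements.

48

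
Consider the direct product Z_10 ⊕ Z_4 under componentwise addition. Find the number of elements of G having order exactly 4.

An element (a,b) has order lcm(ord(a), ord(b)); count pairs with lcm equal to 4.
Enumerating gives 4 such elements.

4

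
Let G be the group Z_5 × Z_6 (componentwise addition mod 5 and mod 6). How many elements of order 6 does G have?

2

An element (a,b) has order lcm(ord(a), ord(b)); count pairs with lcm equal to 6.
Enumerating gives 2 such elements.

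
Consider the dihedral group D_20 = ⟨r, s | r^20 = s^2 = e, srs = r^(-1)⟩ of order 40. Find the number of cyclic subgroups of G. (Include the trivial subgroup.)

26

A cyclic subgroup of order d is generated by each of its φ(d) elements of order d, so the cyclic subgroups of order d number (#elements of order d)/φ(d).
Cyclic subgroups by order — order 1: 1; order 2: 21; order 4: 1; order 5: 1; order 10: 1; order 20: 1.
Total: 26.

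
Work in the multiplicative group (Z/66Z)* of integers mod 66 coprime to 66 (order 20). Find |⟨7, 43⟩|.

10

|⟨7⟩| = 10 and |⟨43⟩| = 2, so |H| is a multiple of lcm(10, 2) = 10 and divides |G| = 20.
Closing under the operation: H = {1, 7, 13, 19, 25, 31, 37, 43, 49, 61}, so |H| = 10.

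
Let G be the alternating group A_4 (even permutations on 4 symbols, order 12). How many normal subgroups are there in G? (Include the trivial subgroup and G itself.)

3

G has 10 subgroups. Checking conjugation-invariance by order — order 1: 1/1 normal; order 2: 0/3 normal; order 3: 0/4 normal; order 4: 1/1 normal; order 12: 1/1 normal.
Total normal subgroups: 3.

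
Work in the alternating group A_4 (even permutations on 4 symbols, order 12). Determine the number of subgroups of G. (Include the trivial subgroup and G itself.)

10

|G| = 12, so by Lagrange every subgroup order divides 12. Divisors: 1, 2, 3, 4, 6, 12.
Subgroups by order — order 1: 1; order 2: 3; order 3: 4; order 4: 1; order 6: 0; order 12: 1.
Total: 1 + 3 + 4 + 1 + 0 + 1 = 10.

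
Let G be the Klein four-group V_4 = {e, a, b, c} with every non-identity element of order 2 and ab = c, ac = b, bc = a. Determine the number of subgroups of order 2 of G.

|G| = 4 and 2 | 4, so subgroups of order 2 are possible by Lagrange.
The subgroups of order 2 are: {e, a}; {e, b}; {e, c}.
So G has 3 subgroups of order 2.

3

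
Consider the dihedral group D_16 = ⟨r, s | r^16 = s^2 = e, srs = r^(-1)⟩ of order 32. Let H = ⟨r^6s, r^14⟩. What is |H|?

|⟨r^6s⟩| = 2 and |⟨r^14⟩| = 8, so |H| is a multiple of lcm(2, 8) = 8 and divides |G| = 32.
Closing under the operation: H = {e, r^2, r^4, r^6, r^8, r^10, r^12, r^14, s, r^2s, r^4s, r^6s, r^8s, r^10s, r^12s, r^14s}, so |H| = 16.

16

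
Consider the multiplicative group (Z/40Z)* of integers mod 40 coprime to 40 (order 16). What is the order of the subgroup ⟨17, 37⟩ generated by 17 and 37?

8

|⟨17⟩| = 4 and |⟨37⟩| = 4, so |H| is a multiple of lcm(4, 4) = 4 and divides |G| = 16.
Closing under the operation: H = {1, 9, 13, 17, 21, 29, 33, 37}, so |H| = 8.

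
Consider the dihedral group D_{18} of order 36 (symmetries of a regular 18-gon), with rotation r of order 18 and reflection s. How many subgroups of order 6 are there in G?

7

|G| = 36 and 6 | 36, so subgroups of order 6 are possible by Lagrange.
The subgroups of order 6 are: {e, r^6, r^12, r^4s, r^10s, r^16s}; {e, r^6, r^12, r^5s, r^11s, r^17s}; {e, r^6, r^12, s, r^6s, r^12s}; {e, r^6, r^12, rs, r^7s, r^13s}; … (7 in all).
So G has 7 subgroups of order 6.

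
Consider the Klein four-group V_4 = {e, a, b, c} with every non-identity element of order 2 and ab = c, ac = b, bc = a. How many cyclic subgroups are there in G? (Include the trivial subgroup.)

4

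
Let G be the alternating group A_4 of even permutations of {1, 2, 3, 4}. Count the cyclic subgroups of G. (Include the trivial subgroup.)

8

Each element a generates a cyclic subgroup ⟨a⟩; distinct elements may generate the same one (a cyclic group of order d has φ(d) generators).
Cyclic subgroups by order — order 1: 1; order 2: 3; order 3: 4.
Total: 8.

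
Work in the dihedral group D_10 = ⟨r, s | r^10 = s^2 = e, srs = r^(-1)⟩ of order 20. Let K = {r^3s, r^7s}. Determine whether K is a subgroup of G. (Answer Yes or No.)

No

The identity e ∉ K, so K is not a subgroup.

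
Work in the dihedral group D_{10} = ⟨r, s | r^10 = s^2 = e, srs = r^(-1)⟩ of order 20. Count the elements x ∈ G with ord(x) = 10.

4

The elements of order 10 are: r, r^3, r^7, r^9.
That's 4.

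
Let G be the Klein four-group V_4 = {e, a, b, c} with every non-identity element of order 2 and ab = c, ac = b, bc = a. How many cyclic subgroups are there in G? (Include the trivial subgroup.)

4

Group the elements of G by the cyclic subgroup they generate; each cyclic subgroup of order d accounts for φ(d) elements.
Cyclic subgroups by order — order 1: 1; order 2: 3.
Total: 4.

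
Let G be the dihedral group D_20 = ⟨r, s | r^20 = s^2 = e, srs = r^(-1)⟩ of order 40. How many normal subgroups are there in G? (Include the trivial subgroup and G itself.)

G has 48 subgroups. Checking conjugation-invariance by order — order 1: 1/1 normal; order 2: 1/21 normal; order 4: 1/11 normal; order 5: 1/1 normal; order 8: 0/5 normal; order 10: 1/5 normal; order 20: 3/3 normal; order 40: 1/1 normal.
Total normal subgroups: 9.

9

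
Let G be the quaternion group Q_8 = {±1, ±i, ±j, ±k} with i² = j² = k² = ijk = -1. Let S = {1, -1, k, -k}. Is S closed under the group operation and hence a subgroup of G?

|S| = 4 divides |G| = 8, consistent with Lagrange.
S contains the identity, every element's inverse is in S, and S is closed under ·: it is a subgroup.
In fact S = ⟨-k⟩.

Yes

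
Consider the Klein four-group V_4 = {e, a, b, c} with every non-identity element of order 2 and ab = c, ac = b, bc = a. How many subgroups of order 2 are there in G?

3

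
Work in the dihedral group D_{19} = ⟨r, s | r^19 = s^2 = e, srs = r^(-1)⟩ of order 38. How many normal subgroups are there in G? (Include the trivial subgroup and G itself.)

3

G has 22 subgroups. Checking conjugation-invariance by order — order 1: 1/1 normal; order 2: 0/19 normal; order 19: 1/1 normal; order 38: 1/1 normal.
Total normal subgroups: 3.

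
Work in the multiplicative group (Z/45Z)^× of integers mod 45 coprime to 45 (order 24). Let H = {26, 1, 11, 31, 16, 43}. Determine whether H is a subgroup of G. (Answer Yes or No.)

43 ∈ H but its inverse 22 ∉ H, so H is not a subgroup.

No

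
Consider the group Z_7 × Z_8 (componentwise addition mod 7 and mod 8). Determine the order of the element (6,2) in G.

The order of (6,2) in Z_7 × Z_8 is lcm(ord(6) in Z_7, ord(2) in Z_8).
ord(6) = 7 and ord(2) = 4, so |⟨(6,2)⟩| = lcm(7, 4) = 28.

28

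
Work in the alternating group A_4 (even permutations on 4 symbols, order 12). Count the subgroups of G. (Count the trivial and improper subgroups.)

10

|G| = 12, so by Lagrange every subgroup order divides 12. Divisors: 1, 2, 3, 4, 6, 12.
Subgroups by order — order 1: 1; order 2: 3; order 3: 4; order 4: 1; order 6: 0; order 12: 1.
Total: 1 + 3 + 4 + 1 + 0 + 1 = 10.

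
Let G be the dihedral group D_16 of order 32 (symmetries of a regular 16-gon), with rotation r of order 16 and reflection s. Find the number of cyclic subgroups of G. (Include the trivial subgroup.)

Group the elements of G by the cyclic subgroup they generate; each cyclic subgroup of order d accounts for φ(d) elements.
Cyclic subgroups by order — order 1: 1; order 2: 17; order 4: 1; order 8: 1; order 16: 1.
Total: 21.

21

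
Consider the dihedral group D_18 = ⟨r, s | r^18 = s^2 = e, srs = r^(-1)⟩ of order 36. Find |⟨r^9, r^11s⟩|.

4

|⟨r^9⟩| = 2 and |⟨r^11s⟩| = 2, so |H| is a multiple of lcm(2, 2) = 2 and divides |G| = 36.
Closing under the operation: H = {e, r^9, r^2s, r^11s}, so |H| = 4.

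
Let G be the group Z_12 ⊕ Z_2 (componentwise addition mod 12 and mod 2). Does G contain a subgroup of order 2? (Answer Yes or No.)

2 | 24. A subgroup of order 2 is {(0,0), (0,1)}.

Yes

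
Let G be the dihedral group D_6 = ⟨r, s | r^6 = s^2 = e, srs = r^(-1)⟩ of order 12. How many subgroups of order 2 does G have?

|G| = 12 and 2 | 12, so subgroups of order 2 are possible by Lagrange.
The subgroups of order 2 are: {e, r^2s}; {e, r^3}; {e, r^3s}; {e, r^4s}; … (7 in all).
So G has 7 subgroups of order 2.

7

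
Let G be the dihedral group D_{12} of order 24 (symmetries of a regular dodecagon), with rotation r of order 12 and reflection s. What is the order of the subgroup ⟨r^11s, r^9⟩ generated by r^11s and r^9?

8

|⟨r^11s⟩| = 2 and |⟨r^9⟩| = 4, so |H| is a multiple of lcm(2, 4) = 4 and divides |G| = 24.
Closing under the operation: H = {e, r^3, r^6, r^9, r^2s, r^5s, r^8s, r^11s}, so |H| = 8.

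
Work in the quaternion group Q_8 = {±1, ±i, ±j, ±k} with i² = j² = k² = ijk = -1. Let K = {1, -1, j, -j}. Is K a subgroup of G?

Yes

|K| = 4 divides |G| = 8, consistent with Lagrange.
K contains the identity, every element's inverse is in K, and K is closed under ·: it is a subgroup.
In fact K = ⟨j⟩.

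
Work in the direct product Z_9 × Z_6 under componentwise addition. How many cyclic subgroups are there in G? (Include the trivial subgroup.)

A cyclic subgroup of order d is generated by each of its φ(d) elements of order d, so the cyclic subgroups of order d number (#elements of order d)/φ(d).
Cyclic subgroups by order — order 1: 1; order 2: 1; order 3: 4; order 6: 4; order 9: 3; order 18: 3.
Total: 16.

16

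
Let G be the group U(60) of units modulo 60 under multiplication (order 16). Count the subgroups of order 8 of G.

7

|G| = 16 and 8 | 16, so subgroups of order 8 are possible by Lagrange.
The subgroups of order 8 are: {1, 11, 13, 23, 37, 47, 49, 59}; {1, 7, 11, 17, 43, 49, 53, 59}; {1, 11, 19, 29, 31, 41, 49, 59}; {1, 13, 17, 29, 37, 41, 49, 53}; … (7 in all).
So G has 7 subgroups of order 8.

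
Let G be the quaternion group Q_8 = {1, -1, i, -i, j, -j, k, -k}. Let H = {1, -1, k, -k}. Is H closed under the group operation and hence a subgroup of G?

|H| = 4 divides |G| = 8, consistent with Lagrange.
H contains the identity, every element's inverse is in H, and H is closed under ·: it is a subgroup.
In fact H = ⟨-k⟩.

Yes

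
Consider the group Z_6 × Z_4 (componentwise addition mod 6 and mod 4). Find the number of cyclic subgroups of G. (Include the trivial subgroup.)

12

Each element a generates a cyclic subgroup ⟨a⟩; distinct elements may generate the same one (a cyclic group of order d has φ(d) generators).
Cyclic subgroups by order — order 1: 1; order 2: 3; order 3: 1; order 4: 2; order 6: 3; order 12: 2.
Total: 12.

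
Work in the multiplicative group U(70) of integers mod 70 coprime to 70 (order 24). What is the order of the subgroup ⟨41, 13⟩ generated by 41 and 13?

|⟨41⟩| = 2 and |⟨13⟩| = 4, so |H| is a multiple of lcm(2, 4) = 4 and divides |G| = 24.
Closing under the operation: H = {1, 13, 27, 29, 41, 43, 57, 69}, so |H| = 8.

8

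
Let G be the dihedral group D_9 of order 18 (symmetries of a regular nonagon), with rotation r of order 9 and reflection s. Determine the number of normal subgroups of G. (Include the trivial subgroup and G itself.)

4

G has 16 subgroups. Checking conjugation-invariance by order — order 1: 1/1 normal; order 2: 0/9 normal; order 3: 1/1 normal; order 6: 0/3 normal; order 9: 1/1 normal; order 18: 1/1 normal.
Total normal subgroups: 4.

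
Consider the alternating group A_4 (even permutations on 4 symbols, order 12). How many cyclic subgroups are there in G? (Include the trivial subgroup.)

Group the elements of G by the cyclic subgroup they generate; each cyclic subgroup of order d accounts for φ(d) elements.
Cyclic subgroups by order — order 1: 1; order 2: 3; order 3: 4.
Total: 8.

8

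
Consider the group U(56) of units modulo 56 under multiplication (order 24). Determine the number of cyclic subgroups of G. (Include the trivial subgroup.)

A cyclic subgroup of order d is generated by each of its φ(d) elements of order d, so the cyclic subgroups of order d number (#elements of order d)/φ(d).
Cyclic subgroups by order — order 1: 1; order 2: 7; order 3: 1; order 6: 7.
Total: 16.

16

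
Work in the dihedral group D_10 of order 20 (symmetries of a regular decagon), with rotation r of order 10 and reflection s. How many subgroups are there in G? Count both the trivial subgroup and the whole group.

22

|G| = 20, so by Lagrange every subgroup order divides 20. Divisors: 1, 2, 4, 5, 10, 20.
Subgroups by order — order 1: 1; order 2: 11; order 4: 5; order 5: 1; order 10: 3; order 20: 1.
Total: 1 + 11 + 5 + 1 + 3 + 1 = 22.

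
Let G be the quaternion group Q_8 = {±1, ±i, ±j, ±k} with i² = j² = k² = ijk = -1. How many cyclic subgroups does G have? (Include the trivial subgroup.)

5

A cyclic subgroup of order d is generated by each of its φ(d) elements of order d, so the cyclic subgroups of order d number (#elements of order d)/φ(d).
Cyclic subgroups by order — order 1: 1; order 2: 1; order 4: 3.
Total: 5.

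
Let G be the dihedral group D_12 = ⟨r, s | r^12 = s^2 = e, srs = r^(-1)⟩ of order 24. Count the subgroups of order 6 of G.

5

|G| = 24 and 6 | 24, so subgroups of order 6 are possible by Lagrange.
The subgroups of order 6 are: {e, r^2, r^4, r^6, r^8, r^10}; {e, r^4, r^8, r^2s, r^6s, r^10s}; {e, r^4, r^8, r^3s, r^7s, r^11s}; {e, r^4, r^8, s, r^4s, r^8s}; … (5 in all).
So G has 5 subgroups of order 6.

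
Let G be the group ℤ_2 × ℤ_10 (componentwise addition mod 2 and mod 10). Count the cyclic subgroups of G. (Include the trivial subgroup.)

Group the elements of G by the cyclic subgroup they generate; each cyclic subgroup of order d accounts for φ(d) elements.
Cyclic subgroups by order — order 1: 1; order 2: 3; order 5: 1; order 10: 3.
Total: 8.

8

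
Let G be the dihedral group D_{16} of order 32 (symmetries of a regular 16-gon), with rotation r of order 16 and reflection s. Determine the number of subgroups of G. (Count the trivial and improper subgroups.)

36

|G| = 32, so by Lagrange every subgroup order divides 32. Divisors: 1, 2, 4, 8, 16, 32.
Subgroups by order — order 1: 1; order 2: 17; order 4: 9; order 8: 5; order 16: 3; order 32: 1.
Total: 1 + 17 + 9 + 5 + 3 + 1 = 36.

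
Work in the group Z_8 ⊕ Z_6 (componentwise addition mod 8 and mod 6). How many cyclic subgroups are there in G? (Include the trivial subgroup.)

Group the elements of G by the cyclic subgroup they generate; each cyclic subgroup of order d accounts for φ(d) elements.
Cyclic subgroups by order — order 1: 1; order 2: 3; order 3: 1; order 4: 2; order 6: 3; order 8: 2; order 12: 2; order 24: 2.
Total: 16.

16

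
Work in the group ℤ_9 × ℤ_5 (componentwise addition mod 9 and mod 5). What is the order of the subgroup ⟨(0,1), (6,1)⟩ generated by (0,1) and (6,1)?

|⟨(0,1)⟩| = 5 and |⟨(6,1)⟩| = 15, so |H| is a multiple of lcm(5, 15) = 15 and divides |G| = 45.
Closing under the operation: H = {(0,0), (0,1), (0,2), (0,3), (0,4), (3,0), (3,1), (3,2), (3,3), (3,4), (6,0), (6,1), (6,2), (6,3), (6,4)}, so |H| = 15.

15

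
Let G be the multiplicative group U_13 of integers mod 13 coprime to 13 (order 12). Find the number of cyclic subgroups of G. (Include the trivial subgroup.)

Each element a generates a cyclic subgroup ⟨a⟩; distinct elements may generate the same one (a cyclic group of order d has φ(d) generators).
Cyclic subgroups by order — order 1: 1; order 2: 1; order 3: 1; order 4: 1; order 6: 1; order 12: 1.
Total: 6.

6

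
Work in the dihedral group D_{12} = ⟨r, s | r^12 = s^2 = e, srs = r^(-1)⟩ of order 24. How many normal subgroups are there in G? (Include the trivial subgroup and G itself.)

G has 34 subgroups. Checking conjugation-invariance by order — order 1: 1/1 normal; order 2: 1/13 normal; order 3: 1/1 normal; order 4: 1/7 normal; order 6: 1/5 normal; order 8: 0/3 normal; order 12: 3/3 normal; order 24: 1/1 normal.
Total normal subgroups: 9.

9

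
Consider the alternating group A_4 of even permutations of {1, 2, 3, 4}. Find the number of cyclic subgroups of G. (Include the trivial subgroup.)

8

Each element a generates a cyclic subgroup ⟨a⟩; distinct elements may generate the same one (a cyclic group of order d has φ(d) generators).
Cyclic subgroups by order — order 1: 1; order 2: 3; order 3: 4.
Total: 8.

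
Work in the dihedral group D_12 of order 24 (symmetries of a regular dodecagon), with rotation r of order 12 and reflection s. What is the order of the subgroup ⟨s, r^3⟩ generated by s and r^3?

8

|⟨s⟩| = 2 and |⟨r^3⟩| = 4, so |H| is a multiple of lcm(2, 4) = 4 and divides |G| = 24.
Closing under the operation: H = {e, r^3, r^6, r^9, s, r^3s, r^6s, r^9s}, so |H| = 8.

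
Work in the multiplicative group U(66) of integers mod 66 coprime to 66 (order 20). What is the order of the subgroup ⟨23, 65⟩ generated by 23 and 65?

4

|⟨23⟩| = 2 and |⟨65⟩| = 2, so |H| is a multiple of lcm(2, 2) = 2 and divides |G| = 20.
Closing under the operation: H = {1, 23, 43, 65}, so |H| = 4.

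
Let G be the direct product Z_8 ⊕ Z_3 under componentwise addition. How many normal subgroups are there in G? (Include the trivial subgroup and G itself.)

8

G is abelian, so every subgroup is normal.
G has 8 subgroups in total, hence 8 normal subgroups.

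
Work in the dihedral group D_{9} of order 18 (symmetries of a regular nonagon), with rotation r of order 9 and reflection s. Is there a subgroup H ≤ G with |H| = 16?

No

16 does not divide |G| = 18, so by Lagrange no subgroup of order 16 exists.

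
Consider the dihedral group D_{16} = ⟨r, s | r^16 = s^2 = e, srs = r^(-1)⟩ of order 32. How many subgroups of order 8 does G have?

5

|G| = 32 and 8 | 32, so subgroups of order 8 are possible by Lagrange.
The subgroups of order 8 are: {e, r^2, r^4, r^6, r^8, r^10, r^12, r^14}; {e, r^4, r^8, r^12, r^2s, r^6s, r^10s, r^14s}; {e, r^4, r^8, r^12, r^3s, r^7s, r^11s, r^15s}; {e, r^4, r^8, r^12, s, r^4s, r^8s, r^12s}; … (5 in all).
So G has 5 subgroups of order 8.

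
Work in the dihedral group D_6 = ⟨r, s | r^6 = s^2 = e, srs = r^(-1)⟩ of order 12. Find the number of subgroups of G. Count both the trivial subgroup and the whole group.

|G| = 12, so by Lagrange every subgroup order divides 12. Divisors: 1, 2, 3, 4, 6, 12.
Subgroups by order — order 1: 1; order 2: 7; order 3: 1; order 4: 3; order 6: 3; order 12: 1.
Total: 1 + 7 + 1 + 3 + 3 + 1 = 16.

16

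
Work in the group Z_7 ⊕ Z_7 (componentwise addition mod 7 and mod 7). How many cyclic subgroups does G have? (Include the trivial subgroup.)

9

Each element a generates a cyclic subgroup ⟨a⟩; distinct elements may generate the same one (a cyclic group of order d has φ(d) generators).
Cyclic subgroups by order — order 1: 1; order 7: 8.
Total: 9.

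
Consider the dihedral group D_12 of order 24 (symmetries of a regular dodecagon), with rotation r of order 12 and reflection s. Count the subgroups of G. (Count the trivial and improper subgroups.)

34

|G| = 24, so by Lagrange every subgroup order divides 24. Divisors: 1, 2, 3, 4, 6, 8, 12, 24.
Subgroups by order — order 1: 1; order 2: 13; order 3: 1; order 4: 7; order 6: 5; order 8: 3; order 12: 3; order 24: 1.
Total: 1 + 13 + 1 + 7 + 5 + 3 + 3 + 1 = 34.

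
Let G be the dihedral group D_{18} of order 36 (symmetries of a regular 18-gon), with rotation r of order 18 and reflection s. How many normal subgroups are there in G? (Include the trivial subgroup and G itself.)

9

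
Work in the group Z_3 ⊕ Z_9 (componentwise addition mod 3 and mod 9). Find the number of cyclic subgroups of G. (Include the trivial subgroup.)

8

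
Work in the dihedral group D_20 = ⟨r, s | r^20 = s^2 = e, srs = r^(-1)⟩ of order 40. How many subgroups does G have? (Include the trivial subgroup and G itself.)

48

|G| = 40, so by Lagrange every subgroup order divides 40. Divisors: 1, 2, 4, 5, 8, 10, 20, 40.
Subgroups by order — order 1: 1; order 2: 21; order 4: 11; order 5: 1; order 8: 5; order 10: 5; order 20: 3; order 40: 1.
Total: 1 + 21 + 11 + 1 + 5 + 5 + 3 + 1 = 48.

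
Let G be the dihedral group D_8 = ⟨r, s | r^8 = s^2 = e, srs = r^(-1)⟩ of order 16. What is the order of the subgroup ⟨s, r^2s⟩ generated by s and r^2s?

8

|⟨s⟩| = 2 and |⟨r^2s⟩| = 2, so |H| is a multiple of lcm(2, 2) = 2 and divides |G| = 16.
Closing under the operation: H = {e, r^2, r^4, r^6, s, r^2s, r^4s, r^6s}, so |H| = 8.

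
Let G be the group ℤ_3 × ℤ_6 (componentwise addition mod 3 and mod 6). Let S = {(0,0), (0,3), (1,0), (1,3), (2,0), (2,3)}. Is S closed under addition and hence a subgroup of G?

Yes

|S| = 6 divides |G| = 18, consistent with Lagrange.
S contains the identity, every element's inverse is in S, and S is closed under +: it is a subgroup.
In fact S = ⟨(2,3)⟩.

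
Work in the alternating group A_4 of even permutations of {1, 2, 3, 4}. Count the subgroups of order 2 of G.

3

|G| = 12 and 2 | 12, so subgroups of order 2 are possible by Lagrange.
The subgroups of order 2 are: {e, (1 2)(3 4)}; {e, (1 3)(2 4)}; {e, (1 4)(2 3)}.
So G has 3 subgroups of order 2.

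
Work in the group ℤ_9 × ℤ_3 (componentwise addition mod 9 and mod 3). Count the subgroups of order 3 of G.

4

|G| = 27 and 3 | 27, so subgroups of order 3 are possible by Lagrange.
The subgroups of order 3 are: {(0,0), (0,1), (0,2)}; {(0,0), (3,0), (6,0)}; {(0,0), (3,1), (6,2)}; {(0,0), (3,2), (6,1)}.
So G has 4 subgroups of order 3.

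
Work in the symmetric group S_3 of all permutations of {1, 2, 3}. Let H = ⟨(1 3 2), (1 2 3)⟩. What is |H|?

3

|⟨(1 3 2)⟩| = 3 and |⟨(1 2 3)⟩| = 3, so |H| is a multiple of lcm(3, 3) = 3 and divides |G| = 6.
Closing under the operation: H = {e, (1 2 3), (1 3 2)}, so |H| = 3.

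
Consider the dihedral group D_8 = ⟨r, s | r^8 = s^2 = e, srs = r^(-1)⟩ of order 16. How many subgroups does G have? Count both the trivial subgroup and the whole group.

19

|G| = 16, so by Lagrange every subgroup order divides 16. Divisors: 1, 2, 4, 8, 16.
Subgroups by order — order 1: 1; order 2: 9; order 4: 5; order 8: 3; order 16: 1.
Total: 1 + 9 + 5 + 3 + 1 = 19.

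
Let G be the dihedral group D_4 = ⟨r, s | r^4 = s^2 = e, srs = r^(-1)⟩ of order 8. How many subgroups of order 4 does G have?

|G| = 8 and 4 | 8, so subgroups of order 4 are possible by Lagrange.
The subgroups of order 4 are: {e, r, r^2, r^3}; {e, r^2, s, r^2s}; {e, r^2, rs, r^3s}.
So G has 3 subgroups of order 4.

3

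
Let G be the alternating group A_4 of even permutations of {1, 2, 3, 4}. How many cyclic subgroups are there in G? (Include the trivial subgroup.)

A cyclic subgroup of order d is generated by each of its φ(d) elements of order d, so the cyclic subgroups of order d number (#elements of order d)/φ(d).
Cyclic subgroups by order — order 1: 1; order 2: 3; order 3: 4.
Total: 8.

8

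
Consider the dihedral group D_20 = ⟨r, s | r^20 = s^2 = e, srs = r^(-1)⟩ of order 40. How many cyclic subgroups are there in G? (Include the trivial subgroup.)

26

A cyclic subgroup of order d is generated by each of its φ(d) elements of order d, so the cyclic subgroups of order d number (#elements of order d)/φ(d).
Cyclic subgroups by order — order 1: 1; order 2: 21; order 4: 1; order 5: 1; order 10: 1; order 20: 1.
Total: 26.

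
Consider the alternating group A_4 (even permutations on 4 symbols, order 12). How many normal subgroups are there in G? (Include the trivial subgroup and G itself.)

G has 10 subgroups. Checking conjugation-invariance by order — order 1: 1/1 normal; order 2: 0/3 normal; order 3: 0/4 normal; order 4: 1/1 normal; order 12: 1/1 normal.
Total normal subgroups: 3.

3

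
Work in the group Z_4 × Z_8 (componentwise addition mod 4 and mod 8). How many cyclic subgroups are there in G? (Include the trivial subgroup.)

A cyclic subgroup of order d is generated by each of its φ(d) elements of order d, so the cyclic subgroups of order d number (#elements of order d)/φ(d).
Cyclic subgroups by order — order 1: 1; order 2: 3; order 4: 6; order 8: 4.
Total: 14.

14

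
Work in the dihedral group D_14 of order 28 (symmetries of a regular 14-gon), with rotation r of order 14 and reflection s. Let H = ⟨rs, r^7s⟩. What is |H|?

14

|⟨rs⟩| = 2 and |⟨r^7s⟩| = 2, so |H| is a multiple of lcm(2, 2) = 2 and divides |G| = 28.
Closing under the operation: H = {e, r^2, r^4, r^6, r^8, r^10, r^12, rs, r^3s, r^5s, r^7s, r^9s, r^11s, r^13s}, so |H| = 14.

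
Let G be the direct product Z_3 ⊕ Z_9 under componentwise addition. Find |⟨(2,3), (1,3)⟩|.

9

|⟨(2,3)⟩| = 3 and |⟨(1,3)⟩| = 3, so |H| is a multiple of lcm(3, 3) = 3 and divides |G| = 27.
Closing under the operation: H = {(0,0), (0,3), (0,6), (1,0), (1,3), (1,6), (2,0), (2,3), (2,6)}, so |H| = 9.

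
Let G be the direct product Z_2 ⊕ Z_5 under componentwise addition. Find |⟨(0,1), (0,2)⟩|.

5

|⟨(0,1)⟩| = 5 and |⟨(0,2)⟩| = 5, so |H| is a multiple of lcm(5, 5) = 5 and divides |G| = 10.
Closing under the operation: H = {(0,0), (0,1), (0,2), (0,3), (0,4)}, so |H| = 5.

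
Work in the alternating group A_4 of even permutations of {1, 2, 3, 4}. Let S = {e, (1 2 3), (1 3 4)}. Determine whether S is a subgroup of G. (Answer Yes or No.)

No

(1 3 4) ∈ S but its inverse (1 4 3) ∉ S, so S is not a subgroup.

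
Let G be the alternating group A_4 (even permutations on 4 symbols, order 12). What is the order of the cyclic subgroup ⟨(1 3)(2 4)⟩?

Computing powers of (1 3)(2 4): the smallest k with ((1 3)(2 4))^k = e is k = 2.

2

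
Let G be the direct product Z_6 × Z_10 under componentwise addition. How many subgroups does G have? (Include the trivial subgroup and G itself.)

20

|G| = 60, so by Lagrange every subgroup order divides 60. Divisors: 1, 2, 3, 4, 5, 6, 10, 12, 15, 20, 30, 60.
Subgroups by order — order 1: 1; order 2: 3; order 3: 1; order 4: 1; order 5: 1; order 6: 3; order 10: 3; order 12: 1; order 15: 1; order 20: 1; order 30: 3; order 60: 1.
Total: 1 + 3 + 1 + 1 + 1 + 3 + 3 + 1 + 1 + 1 + 3 + 1 = 20.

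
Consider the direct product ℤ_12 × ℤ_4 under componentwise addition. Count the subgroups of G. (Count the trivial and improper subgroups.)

30

|G| = 48, so by Lagrange every subgroup order divides 48. Divisors: 1, 2, 3, 4, 6, 8, 12, 16, 24, 48.
Subgroups by order — order 1: 1; order 2: 3; order 3: 1; order 4: 7; order 6: 3; order 8: 3; order 12: 7; order 16: 1; order 24: 3; order 48: 1.
Total: 1 + 3 + 1 + 7 + 3 + 3 + 7 + 1 + 3 + 1 = 30.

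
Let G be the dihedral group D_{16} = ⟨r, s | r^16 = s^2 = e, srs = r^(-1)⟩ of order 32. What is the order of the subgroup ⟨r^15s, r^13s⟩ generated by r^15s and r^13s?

16

|⟨r^15s⟩| = 2 and |⟨r^13s⟩| = 2, so |H| is a multiple of lcm(2, 2) = 2 and divides |G| = 32.
Closing under the operation: H = {e, r^2, r^4, r^6, r^8, r^10, r^12, r^14, rs, r^3s, r^5s, r^7s, r^9s, r^11s, r^13s, r^15s}, so |H| = 16.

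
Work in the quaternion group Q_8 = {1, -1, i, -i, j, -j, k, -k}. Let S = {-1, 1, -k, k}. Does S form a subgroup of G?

Yes

|S| = 4 divides |G| = 8, consistent with Lagrange.
S contains the identity, every element's inverse is in S, and S is closed under ·: it is a subgroup.
In fact S = ⟨-k⟩.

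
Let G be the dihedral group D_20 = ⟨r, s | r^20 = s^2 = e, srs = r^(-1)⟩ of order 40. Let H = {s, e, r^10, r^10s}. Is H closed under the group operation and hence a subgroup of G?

Yes

|H| = 4 divides |G| = 40, consistent with Lagrange.
H contains the identity, every element's inverse is in H, and H is closed under ·: it is a subgroup.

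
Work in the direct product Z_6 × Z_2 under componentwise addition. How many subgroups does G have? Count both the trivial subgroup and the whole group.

|G| = 12, so by Lagrange every subgroup order divides 12. Divisors: 1, 2, 3, 4, 6, 12.
Subgroups by order — order 1: 1; order 2: 3; order 3: 1; order 4: 1; order 6: 3; order 12: 1.
Total: 1 + 3 + 1 + 1 + 3 + 1 = 10.

10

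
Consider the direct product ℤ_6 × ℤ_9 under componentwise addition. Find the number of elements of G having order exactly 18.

An element (a,b) has order lcm(ord(a), ord(b)); count pairs with lcm equal to 18.
Enumerating gives 18 such elements.

18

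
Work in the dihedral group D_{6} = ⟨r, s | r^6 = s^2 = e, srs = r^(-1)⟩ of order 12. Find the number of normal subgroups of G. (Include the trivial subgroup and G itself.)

G has 16 subgroups. Checking conjugation-invariance by order — order 1: 1/1 normal; order 2: 1/7 normal; order 3: 1/1 normal; order 4: 0/3 normal; order 6: 3/3 normal; order 12: 1/1 normal.
Total normal subgroups: 7.

7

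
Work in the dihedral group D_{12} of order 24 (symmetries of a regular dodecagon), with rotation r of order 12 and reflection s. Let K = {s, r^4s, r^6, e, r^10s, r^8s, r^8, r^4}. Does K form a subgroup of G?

Closure fails: s · r^10s = r^2 ∉ K. So K is not a subgroup.

No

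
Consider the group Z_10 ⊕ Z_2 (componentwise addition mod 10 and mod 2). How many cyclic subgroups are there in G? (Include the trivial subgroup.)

Group the elements of G by the cyclic subgroup they generate; each cyclic subgroup of order d accounts for φ(d) elements.
Cyclic subgroups by order — order 1: 1; order 2: 3; order 5: 1; order 10: 3.
Total: 8.

8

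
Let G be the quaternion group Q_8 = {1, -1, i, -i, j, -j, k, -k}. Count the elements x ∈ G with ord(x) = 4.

The elements of order 4 are: i, -i, j, -j, k, -k.
That's 6.

6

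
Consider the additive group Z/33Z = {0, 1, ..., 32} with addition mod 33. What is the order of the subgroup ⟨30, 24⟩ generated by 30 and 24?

|⟨30⟩| = 11 and |⟨24⟩| = 11, so |H| is a multiple of lcm(11, 11) = 11 and divides |G| = 33.
Closing under the operation: H = {0, 3, 6, 9, 12, 15, 18, 21, 24, 27, 30}, so |H| = 11.

11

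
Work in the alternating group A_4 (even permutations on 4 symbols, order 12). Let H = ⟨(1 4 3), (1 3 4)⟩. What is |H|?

|⟨(1 4 3)⟩| = 3 and |⟨(1 3 4)⟩| = 3, so |H| is a multiple of lcm(3, 3) = 3 and divides |G| = 12.
Closing under the operation: H = {e, (1 3 4), (1 4 3)}, so |H| = 3.

3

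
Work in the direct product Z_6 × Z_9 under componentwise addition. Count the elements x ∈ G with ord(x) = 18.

18

An element (a,b) has order lcm(ord(a), ord(b)); count pairs with lcm equal to 18.
Enumerating gives 18 such elements.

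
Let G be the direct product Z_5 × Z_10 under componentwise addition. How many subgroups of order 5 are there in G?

6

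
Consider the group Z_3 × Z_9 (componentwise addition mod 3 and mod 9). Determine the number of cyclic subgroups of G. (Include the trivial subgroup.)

8

Group the elements of G by the cyclic subgroup they generate; each cyclic subgroup of order d accounts for φ(d) elements.
Cyclic subgroups by order — order 1: 1; order 3: 4; order 9: 3.
Total: 8.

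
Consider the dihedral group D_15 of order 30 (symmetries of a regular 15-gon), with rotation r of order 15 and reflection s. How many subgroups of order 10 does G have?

3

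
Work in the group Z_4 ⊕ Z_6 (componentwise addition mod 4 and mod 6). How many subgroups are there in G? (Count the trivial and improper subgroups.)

16

|G| = 24, so by Lagrange every subgroup order divides 24. Divisors: 1, 2, 3, 4, 6, 8, 12, 24.
Subgroups by order — order 1: 1; order 2: 3; order 3: 1; order 4: 3; order 6: 3; order 8: 1; order 12: 3; order 24: 1.
Total: 1 + 3 + 1 + 3 + 3 + 1 + 3 + 1 = 16.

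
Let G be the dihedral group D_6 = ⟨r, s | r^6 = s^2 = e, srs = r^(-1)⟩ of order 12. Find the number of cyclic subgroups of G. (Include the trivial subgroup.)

A cyclic subgroup of order d is generated by each of its φ(d) elements of order d, so the cyclic subgroups of order d number (#elements of order d)/φ(d).
Cyclic subgroups by order — order 1: 1; order 2: 7; order 3: 1; order 6: 1.
Total: 10.

10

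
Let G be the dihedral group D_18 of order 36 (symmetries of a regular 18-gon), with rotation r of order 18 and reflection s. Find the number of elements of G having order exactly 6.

2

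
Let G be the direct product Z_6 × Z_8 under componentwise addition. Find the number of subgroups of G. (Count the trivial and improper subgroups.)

|G| = 48, so by Lagrange every subgroup order divides 48. Divisors: 1, 2, 3, 4, 6, 8, 12, 16, 24, 48.
Subgroups by order — order 1: 1; order 2: 3; order 3: 1; order 4: 3; order 6: 3; order 8: 3; order 12: 3; order 16: 1; order 24: 3; order 48: 1.
Total: 1 + 3 + 1 + 3 + 3 + 3 + 3 + 1 + 3 + 1 = 22.

22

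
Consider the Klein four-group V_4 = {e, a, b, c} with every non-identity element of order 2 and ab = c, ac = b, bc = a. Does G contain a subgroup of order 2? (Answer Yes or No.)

Yes

2 | 4. A subgroup of order 2 is {e, a}.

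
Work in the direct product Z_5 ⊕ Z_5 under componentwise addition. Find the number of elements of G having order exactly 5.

An element (a,b) has order lcm(ord(a), ord(b)); count pairs with lcm equal to 5.
Enumerating gives 24 such elements.

24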